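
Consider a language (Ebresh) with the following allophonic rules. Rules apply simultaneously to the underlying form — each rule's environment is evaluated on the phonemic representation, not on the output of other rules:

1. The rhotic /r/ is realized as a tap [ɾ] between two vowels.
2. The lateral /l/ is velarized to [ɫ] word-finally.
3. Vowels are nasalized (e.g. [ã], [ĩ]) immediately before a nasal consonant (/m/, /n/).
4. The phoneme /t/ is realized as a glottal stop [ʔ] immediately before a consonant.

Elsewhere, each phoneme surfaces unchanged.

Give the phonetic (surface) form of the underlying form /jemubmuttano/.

/j/ (word-initial): no rule targets it → [j].
/e/ (between /j/ and /m/) occurs before a nasal consonant → [ẽ] by rule 3.
/m/ (between /e/ and /u/): no rule targets it → [m].
/u/ (between /m/ and /b/) fails the environment for rule 3, so it stays [u].
/b/ (between /u/ and /m/): no rule targets it → [b].
/m/ (between /b/ and /u/) is unaffected → [m].
/u/ (between /m/ and /t/) fails the environment for rule 3, so it stays [u].
/t/ (between /u/ and /t/) occurs immediately before a consonant → [ʔ] by rule 4.
/t/ (between /t/ and /a/): rule 4 targets it, but not immediately before a consonant → unchanged [t].
/a/ (between /t/ and /n/) occurs before a nasal consonant → [ã] by rule 3.
/n/ (between /a/ and /o/) is unaffected → [n].
/o/ (word-final): rule 3 targets it, but not before a nasal consonant → unchanged [o].

[jẽmubmuʔtãno]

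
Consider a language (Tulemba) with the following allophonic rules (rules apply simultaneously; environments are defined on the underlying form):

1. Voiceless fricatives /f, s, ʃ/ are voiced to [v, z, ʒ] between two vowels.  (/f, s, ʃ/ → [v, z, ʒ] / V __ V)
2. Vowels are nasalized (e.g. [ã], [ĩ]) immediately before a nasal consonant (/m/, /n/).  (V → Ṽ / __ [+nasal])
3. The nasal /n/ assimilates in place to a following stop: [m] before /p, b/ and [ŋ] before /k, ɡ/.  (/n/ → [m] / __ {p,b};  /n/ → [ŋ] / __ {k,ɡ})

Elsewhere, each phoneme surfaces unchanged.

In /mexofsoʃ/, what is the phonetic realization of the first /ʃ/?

/ʃ/ (word-final) fails the environment for rule 1, so it stays [ʃ].

[ʃ]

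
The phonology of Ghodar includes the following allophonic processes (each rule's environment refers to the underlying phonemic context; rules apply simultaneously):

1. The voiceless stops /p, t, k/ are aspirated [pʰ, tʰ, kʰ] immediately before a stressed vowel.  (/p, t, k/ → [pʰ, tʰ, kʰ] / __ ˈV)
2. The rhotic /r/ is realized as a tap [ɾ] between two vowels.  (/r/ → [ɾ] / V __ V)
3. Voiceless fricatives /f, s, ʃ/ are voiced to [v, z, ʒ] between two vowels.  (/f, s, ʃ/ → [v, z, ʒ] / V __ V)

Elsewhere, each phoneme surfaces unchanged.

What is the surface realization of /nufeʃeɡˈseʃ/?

/f/ (between /u/ and /e/) occurs between two vowels → [v] by rule 3.
/ʃ/ — between /e/ and /e/, between two vowels — surfaces as [ʒ] (rule 3).
/s/ (between /ɡ/ and /e/): rule 3 targets it, but not between two vowels → unchanged [s].
/ʃ/ (word-final) is in the target of rule 3 but the environment (between two vowels) is not met → [ʃ].

[nuveʒeɡˈseʃ]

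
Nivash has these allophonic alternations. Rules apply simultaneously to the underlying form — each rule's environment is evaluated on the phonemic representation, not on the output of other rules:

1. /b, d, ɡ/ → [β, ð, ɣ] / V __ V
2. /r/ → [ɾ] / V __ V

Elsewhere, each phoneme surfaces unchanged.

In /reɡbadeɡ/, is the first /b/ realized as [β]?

/b/ (between /ɡ/ and /a/) fails the environment for rule 1, so it stays [b].
The actual realization is [b], not [β].

No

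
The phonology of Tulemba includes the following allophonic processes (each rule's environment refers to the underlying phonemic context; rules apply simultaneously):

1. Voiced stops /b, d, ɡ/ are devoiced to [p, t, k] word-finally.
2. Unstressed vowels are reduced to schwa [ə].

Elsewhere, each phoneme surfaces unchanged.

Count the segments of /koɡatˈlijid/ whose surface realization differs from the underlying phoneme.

4

Segments that undergo a rule: /o/ → [ə] (rule 2); /a/ → [ə] (rule 2); /i/ → [ə] (rule 2); /d/ → [t] (rule 1).
All other segments surface unchanged.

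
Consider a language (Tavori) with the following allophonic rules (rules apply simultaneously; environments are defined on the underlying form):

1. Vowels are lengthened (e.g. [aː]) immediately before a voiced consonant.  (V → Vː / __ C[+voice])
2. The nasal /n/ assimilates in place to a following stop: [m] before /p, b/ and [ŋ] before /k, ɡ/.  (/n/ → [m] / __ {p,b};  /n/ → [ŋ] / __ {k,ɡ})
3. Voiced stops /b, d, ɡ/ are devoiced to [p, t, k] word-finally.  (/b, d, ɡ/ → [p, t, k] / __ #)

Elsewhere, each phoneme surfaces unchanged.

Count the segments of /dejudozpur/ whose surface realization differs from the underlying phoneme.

4

Segments that undergo a rule: /e/ → [eː] (rule 1); /u/ → [uː] (rule 1); /o/ → [oː] (rule 1); /u/ → [uː] (rule 1).
All other segments surface unchanged.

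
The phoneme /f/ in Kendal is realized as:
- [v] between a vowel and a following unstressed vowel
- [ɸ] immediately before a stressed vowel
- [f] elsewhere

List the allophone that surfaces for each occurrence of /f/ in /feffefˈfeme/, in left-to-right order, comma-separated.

[f], [f], [f], [f], [ɸ]

Occurrence 1 (position 1): no conditioning environment matches → elsewhere allophone [f].
Occurrence 2 (position 3): no conditioning environment matches → elsewhere allophone [f].
Occurrence 3 (position 4): no conditioning environment matches → elsewhere allophone [f].
Occurrence 4 (position 6): no conditioning environment matches → elsewhere allophone [f].
Occurrence 5 (position 7): immediately before a stressed vowel → [ɸ].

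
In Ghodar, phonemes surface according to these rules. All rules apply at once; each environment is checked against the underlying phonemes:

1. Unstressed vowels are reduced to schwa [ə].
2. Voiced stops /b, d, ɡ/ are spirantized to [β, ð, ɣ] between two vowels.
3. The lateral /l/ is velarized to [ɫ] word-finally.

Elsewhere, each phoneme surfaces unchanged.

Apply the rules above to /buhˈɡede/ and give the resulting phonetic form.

/b/ — word-initial; rule 2 does not apply here → [b].
/u/ (between /b/ and /h/): in an unstressed syllable, so rule 1 applies → [ə].
/h/ (between /u/ and /ɡ/): no rule targets it → [h].
/ɡ/ (between /h/ and /e/) is in the target of rule 2 but the environment (between two vowels) is not met → [ɡ].
/e/ (between /ɡ/ and /d/): rule 1 targets it, but not in an unstressed syllable → unchanged [e].
/d/ (between /e/ and /e/): between two vowels, so rule 2 applies → [ð].
Rule 1 applies to /e/ (word-final: in an unstressed syllable) → [ə].

[bəhˈɡeðə]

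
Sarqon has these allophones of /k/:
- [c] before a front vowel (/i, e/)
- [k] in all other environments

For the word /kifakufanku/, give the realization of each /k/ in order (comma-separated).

Occurrence 1 (position 1): before a front vowel → [c].
Occurrence 2 (position 5): no conditioning environment matches → elsewhere allophone [k].
Occurrence 3 (position 10): no conditioning environment matches → elsewhere allophone [k].

[c], [k], [k]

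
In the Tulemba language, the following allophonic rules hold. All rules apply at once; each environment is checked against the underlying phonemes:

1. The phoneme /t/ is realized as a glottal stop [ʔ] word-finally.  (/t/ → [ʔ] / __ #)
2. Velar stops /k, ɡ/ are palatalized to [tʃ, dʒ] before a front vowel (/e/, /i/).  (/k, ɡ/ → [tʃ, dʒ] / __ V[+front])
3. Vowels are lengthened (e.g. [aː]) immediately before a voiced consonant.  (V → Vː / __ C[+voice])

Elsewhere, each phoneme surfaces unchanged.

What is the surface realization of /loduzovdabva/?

Rule 3 applies to /o/ (between /l/ and /d/: before a voiced consonant) → [oː].
Rule 3 applies to /u/ (between /d/ and /z/: before a voiced consonant) → [uː].
Rule 3 applies to /o/ (between /z/ and /v/: before a voiced consonant) → [oː].
/a/ — between /d/ and /b/, before a voiced consonant — surfaces as [aː] (rule 3).
/a/ (word-final) fails the environment for rule 3, so it stays [a].

[loːduːzoːvdaːbva]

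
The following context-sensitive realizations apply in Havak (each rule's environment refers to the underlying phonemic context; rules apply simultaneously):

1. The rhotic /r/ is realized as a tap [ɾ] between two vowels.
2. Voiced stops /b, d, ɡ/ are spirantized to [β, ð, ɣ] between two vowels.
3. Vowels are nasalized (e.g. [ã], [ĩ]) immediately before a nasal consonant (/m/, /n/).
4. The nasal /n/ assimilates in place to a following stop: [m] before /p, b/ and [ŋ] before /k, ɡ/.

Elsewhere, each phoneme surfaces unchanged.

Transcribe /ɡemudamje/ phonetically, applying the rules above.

[ɡẽmuðãmje]

/ɡ/ (word-initial) fails the environment for rule 2, so it stays [ɡ].
/e/ (between /ɡ/ and /m/): before a nasal consonant, so rule 3 applies → [ẽ].
/u/ (between /m/ and /d/): rule 3 targets it, but not before a nasal consonant → unchanged [u].
/d/ — between /u/ and /a/, between two vowels — surfaces as [ð] (rule 2).
/a/ — between /d/ and /m/, before a nasal consonant — surfaces as [ã] (rule 3).
/e/ (word-final): rule 3 targets it, but not before a nasal consonant → unchanged [e].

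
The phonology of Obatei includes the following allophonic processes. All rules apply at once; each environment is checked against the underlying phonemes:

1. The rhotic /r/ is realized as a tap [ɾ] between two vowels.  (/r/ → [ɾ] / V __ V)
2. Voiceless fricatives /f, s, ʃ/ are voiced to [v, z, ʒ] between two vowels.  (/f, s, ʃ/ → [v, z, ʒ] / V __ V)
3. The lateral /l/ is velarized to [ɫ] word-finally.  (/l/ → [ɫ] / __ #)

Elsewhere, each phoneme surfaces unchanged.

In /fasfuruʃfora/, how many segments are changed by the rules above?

Segments that undergo a rule: /r/ → [ɾ] (rule 1); /r/ → [ɾ] (rule 1).
All other segments surface unchanged.

2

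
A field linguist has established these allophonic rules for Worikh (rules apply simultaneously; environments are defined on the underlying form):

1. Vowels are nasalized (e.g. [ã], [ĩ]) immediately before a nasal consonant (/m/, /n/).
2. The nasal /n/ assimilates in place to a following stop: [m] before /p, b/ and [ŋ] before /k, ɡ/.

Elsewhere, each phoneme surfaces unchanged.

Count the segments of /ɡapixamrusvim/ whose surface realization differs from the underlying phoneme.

2

Segments that undergo a rule: /a/ → [ã] (rule 1); /i/ → [ĩ] (rule 1).
All other segments surface unchanged.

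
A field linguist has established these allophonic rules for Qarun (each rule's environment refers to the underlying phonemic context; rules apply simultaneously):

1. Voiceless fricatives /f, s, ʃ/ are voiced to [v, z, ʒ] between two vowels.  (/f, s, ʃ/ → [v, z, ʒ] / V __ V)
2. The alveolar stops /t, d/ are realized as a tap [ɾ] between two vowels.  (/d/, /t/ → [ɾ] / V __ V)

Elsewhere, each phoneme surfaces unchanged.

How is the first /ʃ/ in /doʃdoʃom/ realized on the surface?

/ʃ/ (between /o/ and /d/) is in the target of rule 1 but the environment (between two vowels) is not met → [ʃ].

[ʃ]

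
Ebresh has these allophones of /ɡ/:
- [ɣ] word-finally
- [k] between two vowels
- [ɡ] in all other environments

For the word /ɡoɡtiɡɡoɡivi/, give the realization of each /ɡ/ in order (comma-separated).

[ɡ], [ɡ], [ɡ], [ɡ], [k]

Occurrence 1 (position 1): no conditioning environment matches → elsewhere allophone [ɡ].
Occurrence 2 (position 3): no conditioning environment matches → elsewhere allophone [ɡ].
Occurrence 3 (position 6): no conditioning environment matches → elsewhere allophone [ɡ].
Occurrence 4 (position 7): no conditioning environment matches → elsewhere allophone [ɡ].
Occurrence 5 (position 9): between two vowels → [k].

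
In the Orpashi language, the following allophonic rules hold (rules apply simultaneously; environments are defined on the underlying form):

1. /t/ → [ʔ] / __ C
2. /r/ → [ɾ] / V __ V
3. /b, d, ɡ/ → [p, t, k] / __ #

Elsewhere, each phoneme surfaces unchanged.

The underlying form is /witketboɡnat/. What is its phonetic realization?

[wiʔkeʔboɡnat]

/w/ stays [w].
/i/ — not in any rule's target class → [i].
/t/ meets the environment for rule 1 (immediately before a consonant) → [ʔ].
/k/ stays [k].
/e/ — not in any rule's target class → [e].
/t/ — between /e/ and /b/, immediately before a consonant — surfaces as [ʔ] (rule 1).
/b/ — between /t/ and /o/; rule 3 does not apply here → [b].
/o/ (between /b/ and /ɡ/): no rule targets it → [o].
/ɡ/ (between /o/ and /n/) is in the target of rule 3 but the environment (word-finally) is not met → [ɡ].
/n/ — not in any rule's target class → [n].
/a/ (between /n/ and /t/): no rule targets it → [a].
/t/ (word-final): rule 1 targets it, but not immediately before a consonant → unchanged [t].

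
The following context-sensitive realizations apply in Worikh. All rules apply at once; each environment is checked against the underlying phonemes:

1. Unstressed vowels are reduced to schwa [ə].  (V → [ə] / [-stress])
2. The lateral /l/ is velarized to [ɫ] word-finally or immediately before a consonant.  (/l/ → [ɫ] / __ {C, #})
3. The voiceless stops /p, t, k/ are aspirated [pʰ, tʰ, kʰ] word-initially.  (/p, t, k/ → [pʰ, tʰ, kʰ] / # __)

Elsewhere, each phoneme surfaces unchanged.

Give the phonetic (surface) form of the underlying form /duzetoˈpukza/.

[dəzətəˈpukzə]

/d/ (word-initial): no rule targets it → [d].
/u/ meets the environment for rule 1 (in an unstressed syllable) → [ə].
/z/ stays [z].
Rule 1 applies to /e/ (between /z/ and /t/: in an unstressed syllable) → [ə].
/t/ (between /e/ and /o/) is in the target of rule 3 but the environment (word-initially) is not met → [t].
/o/ — between /t/ and /p/, in an unstressed syllable — surfaces as [ə] (rule 1).
/p/ (between /o/ and /u/): rule 3 targets it, but not word-initially → unchanged [p].
/u/ (between /p/ and /k/) is in the target of rule 1 but the environment (in an unstressed syllable) is not met → [u].
/k/ (between /u/ and /z/) fails the environment for rule 3, so it stays [k].
/z/ (between /k/ and /a/) is unaffected → [z].
Rule 1 applies to /a/ (word-final: in an unstressed syllable) → [ə].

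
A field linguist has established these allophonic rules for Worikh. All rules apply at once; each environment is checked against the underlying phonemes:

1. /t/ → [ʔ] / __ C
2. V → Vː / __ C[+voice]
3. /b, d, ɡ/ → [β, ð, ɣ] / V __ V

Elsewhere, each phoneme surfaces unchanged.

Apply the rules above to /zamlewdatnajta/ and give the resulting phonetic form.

[zaːmleːwdaʔnaːjta]

/z/ (word-initial) is unaffected → [z].
/a/ meets the environment for rule 2 (before a voiced consonant) → [aː].
/m/ (between /a/ and /l/): no rule targets it → [m].
/l/ (between /m/ and /e/) is unaffected → [l].
/e/ — between /l/ and /w/, before a voiced consonant — surfaces as [eː] (rule 2).
/w/ (between /e/ and /d/): no rule targets it → [w].
/d/ (between /w/ and /a/) is in the target of rule 3 but the environment (between two vowels) is not met → [d].
/a/ (between /d/ and /t/): rule 2 targets it, but not before a voiced consonant → unchanged [a].
Rule 1 applies to /t/ (between /a/ and /n/: immediately before a consonant) → [ʔ].
/n/ — not in any rule's target class → [n].
/a/ (between /n/ and /j/) occurs before a voiced consonant → [aː] by rule 2.
/j/ — not in any rule's target class → [j].
/t/ (between /j/ and /a/) fails the environment for rule 1, so it stays [t].
/a/ (word-final): rule 2 targets it, but not before a voiced consonant → unchanged [a].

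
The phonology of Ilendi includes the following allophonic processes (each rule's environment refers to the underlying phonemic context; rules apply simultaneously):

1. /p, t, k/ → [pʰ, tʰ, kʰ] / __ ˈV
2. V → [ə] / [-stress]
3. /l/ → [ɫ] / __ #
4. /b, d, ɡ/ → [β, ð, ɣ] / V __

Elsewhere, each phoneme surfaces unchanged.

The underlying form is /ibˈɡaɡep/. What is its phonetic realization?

/i/ (word-initial): in an unstressed syllable, so rule 2 applies → [ə].
/b/ (between /i/ and /ɡ/): immediately after a vowel, so rule 4 applies → [β].
/ɡ/ — between /b/ and /a/; rule 4 does not apply here → [ɡ].
/a/ (between /ɡ/ and /ɡ/) fails the environment for rule 2, so it stays [a].
/ɡ/ (between /a/ and /e/): immediately after a vowel, so rule 4 applies → [ɣ].
/e/ meets the environment for rule 2 (in an unstressed syllable) → [ə].
/p/ (word-final): rule 1 targets it, but not immediately before a stressed vowel → unchanged [p].

[əβˈɡaɣəp]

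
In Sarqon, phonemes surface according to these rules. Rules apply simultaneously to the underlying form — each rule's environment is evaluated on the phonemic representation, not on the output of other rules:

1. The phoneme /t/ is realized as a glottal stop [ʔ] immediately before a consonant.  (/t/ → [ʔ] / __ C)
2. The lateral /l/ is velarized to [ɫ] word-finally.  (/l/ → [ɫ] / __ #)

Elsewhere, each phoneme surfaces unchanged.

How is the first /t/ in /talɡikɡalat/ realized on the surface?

[t]

/t/ (word-initial): rule 1 targets it, but not immediately before a consonant → unchanged [t].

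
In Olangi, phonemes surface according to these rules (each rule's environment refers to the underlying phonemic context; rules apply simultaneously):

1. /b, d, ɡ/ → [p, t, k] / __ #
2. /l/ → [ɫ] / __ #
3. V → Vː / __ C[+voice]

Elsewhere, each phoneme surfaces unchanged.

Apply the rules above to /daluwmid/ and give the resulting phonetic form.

[daːluːwmiːt]

/d/ (word-initial): rule 1 targets it, but not word-finally → unchanged [d].
Rule 3 applies to /a/ (between /d/ and /l/: before a voiced consonant) → [aː].
/l/ (between /a/ and /u/) is in the target of rule 2 but the environment (word-finally) is not met → [l].
/u/ (between /l/ and /w/) occurs before a voiced consonant → [uː] by rule 3.
/w/ (between /u/ and /m/): no rule targets it → [w].
/m/ — not in any rule's target class → [m].
/i/ — between /m/ and /d/, before a voiced consonant — surfaces as [iː] (rule 3).
/d/ (word-final): word-finally, so rule 1 applies → [t].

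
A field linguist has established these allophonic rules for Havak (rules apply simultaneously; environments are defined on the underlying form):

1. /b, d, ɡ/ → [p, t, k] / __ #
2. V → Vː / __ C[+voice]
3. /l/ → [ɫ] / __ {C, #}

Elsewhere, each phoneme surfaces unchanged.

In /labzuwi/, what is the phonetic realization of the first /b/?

[b]

/b/ (between /a/ and /z/) fails the environment for rule 1, so it stays [b].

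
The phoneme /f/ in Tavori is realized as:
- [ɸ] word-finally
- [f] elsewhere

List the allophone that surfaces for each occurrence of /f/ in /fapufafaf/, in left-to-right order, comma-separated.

Occurrence 1 (position 1): no conditioning environment matches → elsewhere allophone [f].
Occurrence 2 (position 5): no conditioning environment matches → elsewhere allophone [f].
Occurrence 3 (position 7): no conditioning environment matches → elsewhere allophone [f].
Occurrence 4 (position 9): word-finally → [ɸ].

[f], [f], [f], [ɸ]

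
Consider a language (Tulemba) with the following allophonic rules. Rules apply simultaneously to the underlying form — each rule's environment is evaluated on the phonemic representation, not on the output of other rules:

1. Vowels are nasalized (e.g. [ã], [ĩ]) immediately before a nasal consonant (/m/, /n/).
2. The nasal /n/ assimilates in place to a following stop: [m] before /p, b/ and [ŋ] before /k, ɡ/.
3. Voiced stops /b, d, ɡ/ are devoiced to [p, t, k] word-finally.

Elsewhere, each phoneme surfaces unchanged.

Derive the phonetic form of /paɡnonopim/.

/p/ (word-initial) is unaffected → [p].
/a/ (between /p/ and /ɡ/) fails the environment for rule 1, so it stays [a].
/ɡ/ (between /a/ and /n/) fails the environment for rule 3, so it stays [ɡ].
/n/ (between /ɡ/ and /o/): rule 2 targets it, but not before a labial or velar stop → unchanged [n].
/o/ meets the environment for rule 1 (before a nasal consonant) → [õ].
/n/ (between /o/ and /o/) is in the target of rule 2 but the environment (before a labial or velar stop) is not met → [n].
/o/ (between /n/ and /p/) is in the target of rule 1 but the environment (before a nasal consonant) is not met → [o].
/p/ (between /o/ and /i/) is unaffected → [p].
/i/ meets the environment for rule 1 (before a nasal consonant) → [ĩ].
/m/ (word-final): no rule targets it → [m].

[paɡnõnopĩm]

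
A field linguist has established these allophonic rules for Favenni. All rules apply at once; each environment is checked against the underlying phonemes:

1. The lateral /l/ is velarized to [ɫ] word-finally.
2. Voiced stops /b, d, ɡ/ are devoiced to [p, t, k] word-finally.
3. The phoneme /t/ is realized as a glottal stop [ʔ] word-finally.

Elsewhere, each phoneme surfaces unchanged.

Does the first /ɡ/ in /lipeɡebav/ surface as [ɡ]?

Yes

/ɡ/ (between /e/ and /e/): rule 2 targets it, but not word-finally → unchanged [ɡ].
The actual realization is [ɡ], which matches [ɡ].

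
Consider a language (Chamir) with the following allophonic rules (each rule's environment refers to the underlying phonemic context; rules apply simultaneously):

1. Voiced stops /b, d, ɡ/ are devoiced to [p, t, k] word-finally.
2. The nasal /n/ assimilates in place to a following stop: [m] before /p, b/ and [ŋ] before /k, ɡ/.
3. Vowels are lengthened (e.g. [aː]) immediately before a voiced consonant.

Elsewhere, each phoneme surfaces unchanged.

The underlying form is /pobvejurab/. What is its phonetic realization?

/p/ (word-initial): no rule targets it → [p].
/o/ (between /p/ and /b/): before a voiced consonant, so rule 3 applies → [oː].
/b/ — between /o/ and /v/; rule 1 does not apply here → [b].
/v/ (between /b/ and /e/): no rule targets it → [v].
/e/ meets the environment for rule 3 (before a voiced consonant) → [eː].
/j/ — not in any rule's target class → [j].
Rule 3 applies to /u/ (between /j/ and /r/: before a voiced consonant) → [uː].
/r/ (between /u/ and /a/) is unaffected → [r].
/a/ — between /r/ and /b/, before a voiced consonant — surfaces as [aː] (rule 3).
/b/ meets the environment for rule 1 (word-finally) → [p].

[poːbveːjuːraːp]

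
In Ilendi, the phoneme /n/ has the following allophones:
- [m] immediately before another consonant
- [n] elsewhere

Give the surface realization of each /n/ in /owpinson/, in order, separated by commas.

Occurrence 1 (position 5): immediately before another consonant → [m].
Occurrence 2 (position 8): no conditioning environment matches → elsewhere allophone [n].

[m], [n]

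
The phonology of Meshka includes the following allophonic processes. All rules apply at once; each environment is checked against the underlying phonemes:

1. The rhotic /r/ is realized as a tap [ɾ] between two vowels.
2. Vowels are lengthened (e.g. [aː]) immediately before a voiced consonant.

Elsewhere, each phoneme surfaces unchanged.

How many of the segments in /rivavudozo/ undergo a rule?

Segments that undergo a rule: /i/ → [iː] (rule 2); /a/ → [aː] (rule 2); /u/ → [uː] (rule 2); /o/ → [oː] (rule 2).
All other segments surface unchanged.

4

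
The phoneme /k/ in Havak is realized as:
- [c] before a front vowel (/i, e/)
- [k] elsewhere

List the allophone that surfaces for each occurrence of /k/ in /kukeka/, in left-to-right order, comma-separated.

Occurrence 1 (position 1): no conditioning environment matches → elsewhere allophone [k].
Occurrence 2 (position 3): before a front vowel → [c].
Occurrence 3 (position 5): no conditioning environment matches → elsewhere allophone [k].

[k], [c], [k]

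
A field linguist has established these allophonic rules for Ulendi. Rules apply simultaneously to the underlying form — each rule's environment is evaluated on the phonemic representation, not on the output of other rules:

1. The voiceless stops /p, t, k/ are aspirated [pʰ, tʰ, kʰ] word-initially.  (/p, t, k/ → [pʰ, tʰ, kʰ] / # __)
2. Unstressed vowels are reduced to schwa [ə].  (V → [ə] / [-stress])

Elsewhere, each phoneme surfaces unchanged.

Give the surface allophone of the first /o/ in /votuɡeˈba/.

/o/ (between /v/ and /t/) occurs in an unstressed syllable → [ə] by rule 2.

[ə]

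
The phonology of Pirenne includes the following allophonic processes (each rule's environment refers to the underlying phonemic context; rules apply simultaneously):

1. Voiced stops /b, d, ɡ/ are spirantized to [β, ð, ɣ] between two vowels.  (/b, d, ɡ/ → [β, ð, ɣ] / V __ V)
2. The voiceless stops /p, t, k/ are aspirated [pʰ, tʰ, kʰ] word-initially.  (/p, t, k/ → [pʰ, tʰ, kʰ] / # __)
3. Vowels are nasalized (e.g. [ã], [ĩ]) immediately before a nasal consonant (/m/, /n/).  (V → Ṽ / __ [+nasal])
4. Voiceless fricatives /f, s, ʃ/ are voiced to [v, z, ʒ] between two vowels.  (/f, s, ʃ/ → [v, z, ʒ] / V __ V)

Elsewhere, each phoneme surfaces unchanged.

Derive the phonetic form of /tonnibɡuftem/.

[tʰõnnibɡuftẽm]

/t/ (word-initial) occurs word-initially → [tʰ] by rule 2.
/o/ (between /t/ and /n/): before a nasal consonant, so rule 3 applies → [õ].
/n/ — not in any rule's target class → [n].
/n/ (between /n/ and /i/) is unaffected → [n].
/i/ (between /n/ and /b/): rule 3 targets it, but not before a nasal consonant → unchanged [i].
/b/ (between /i/ and /ɡ/) fails the environment for rule 1, so it stays [b].
/ɡ/ (between /b/ and /u/) is in the target of rule 1 but the environment (between two vowels) is not met → [ɡ].
/u/ — between /ɡ/ and /f/; rule 3 does not apply here → [u].
/f/ — between /u/ and /t/; rule 4 does not apply here → [f].
/t/ (between /f/ and /e/): rule 2 targets it, but not word-initially → unchanged [t].
/e/ (between /t/ and /m/): before a nasal consonant, so rule 3 applies → [ẽ].
/m/ (word-final) is unaffected → [m].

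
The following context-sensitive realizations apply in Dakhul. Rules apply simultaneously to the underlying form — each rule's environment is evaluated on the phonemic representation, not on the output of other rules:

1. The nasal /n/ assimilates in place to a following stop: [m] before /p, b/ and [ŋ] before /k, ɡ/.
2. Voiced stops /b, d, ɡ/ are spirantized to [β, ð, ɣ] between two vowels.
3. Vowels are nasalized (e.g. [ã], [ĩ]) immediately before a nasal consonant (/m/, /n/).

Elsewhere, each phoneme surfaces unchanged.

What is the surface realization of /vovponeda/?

/v/ — not in any rule's target class → [v].
/o/ (between /v/ and /v/) is in the target of rule 3 but the environment (before a nasal consonant) is not met → [o].
/v/ (between /o/ and /p/): no rule targets it → [v].
/p/ (between /v/ and /o/): no rule targets it → [p].
/o/ (between /p/ and /n/): before a nasal consonant, so rule 3 applies → [õ].
/n/ (between /o/ and /e/) is in the target of rule 1 but the environment (before a labial or velar stop) is not met → [n].
/e/ (between /n/ and /d/) is in the target of rule 3 but the environment (before a nasal consonant) is not met → [e].
/d/ — between /e/ and /a/, between two vowels — surfaces as [ð] (rule 2).
/a/ (word-final) is in the target of rule 3 but the environment (before a nasal consonant) is not met → [a].

[vovpõneða]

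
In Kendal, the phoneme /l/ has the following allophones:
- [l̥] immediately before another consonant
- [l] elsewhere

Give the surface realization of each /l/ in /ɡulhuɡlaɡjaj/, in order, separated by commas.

[l̥], [l]

Occurrence 1 (position 3): immediately before another consonant → [l̥].
Occurrence 2 (position 7): no conditioning environment matches → elsewhere allophone [l].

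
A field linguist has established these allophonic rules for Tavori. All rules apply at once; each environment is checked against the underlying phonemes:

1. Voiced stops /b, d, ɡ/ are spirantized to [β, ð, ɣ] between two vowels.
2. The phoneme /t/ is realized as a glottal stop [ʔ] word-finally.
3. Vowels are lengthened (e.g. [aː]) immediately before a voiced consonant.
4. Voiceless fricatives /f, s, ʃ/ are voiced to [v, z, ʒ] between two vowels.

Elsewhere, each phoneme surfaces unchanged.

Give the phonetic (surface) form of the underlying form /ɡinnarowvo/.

/ɡ/ (word-initial) is in the target of rule 1 but the environment (between two vowels) is not met → [ɡ].
/i/ — between /ɡ/ and /n/, before a voiced consonant — surfaces as [iː] (rule 3).
/n/ — not in any rule's target class → [n].
/n/ (between /n/ and /a/) is unaffected → [n].
/a/ (between /n/ and /r/): before a voiced consonant, so rule 3 applies → [aː].
/r/ (between /a/ and /o/) is unaffected → [r].
/o/ meets the environment for rule 3 (before a voiced consonant) → [oː].
/w/ (between /o/ and /v/) is unaffected → [w].
/v/ — not in any rule's target class → [v].
/o/ — word-final; rule 3 does not apply here → [o].

[ɡiːnnaːroːwvo]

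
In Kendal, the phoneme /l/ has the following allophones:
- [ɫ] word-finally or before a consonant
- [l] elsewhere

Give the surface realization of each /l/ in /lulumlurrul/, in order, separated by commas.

[l], [l], [l], [ɫ]

Occurrence 1 (position 1): no conditioning environment matches → elsewhere allophone [l].
Occurrence 2 (position 3): no conditioning environment matches → elsewhere allophone [l].
Occurrence 3 (position 6): no conditioning environment matches → elsewhere allophone [l].
Occurrence 4 (position 11): word-finally or before a consonant → [ɫ].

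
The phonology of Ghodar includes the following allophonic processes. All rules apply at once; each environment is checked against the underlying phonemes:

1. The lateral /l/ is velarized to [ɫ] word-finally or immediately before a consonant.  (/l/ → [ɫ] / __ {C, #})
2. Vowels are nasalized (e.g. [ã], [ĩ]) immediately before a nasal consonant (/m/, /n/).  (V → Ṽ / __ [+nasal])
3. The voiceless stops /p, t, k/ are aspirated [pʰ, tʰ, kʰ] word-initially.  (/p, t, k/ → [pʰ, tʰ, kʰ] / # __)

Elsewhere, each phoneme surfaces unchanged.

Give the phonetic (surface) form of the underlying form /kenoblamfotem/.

[kʰẽnoblãmfotẽm]

/k/ (word-initial) occurs word-initially → [kʰ] by rule 3.
/e/ (between /k/ and /n/) occurs before a nasal consonant → [ẽ] by rule 2.
/o/ — between /n/ and /b/; rule 2 does not apply here → [o].
/l/ — between /b/ and /a/; rule 1 does not apply here → [l].
/a/ — between /l/ and /m/, before a nasal consonant — surfaces as [ã] (rule 2).
/o/ — between /f/ and /t/; rule 2 does not apply here → [o].
/t/ — between /o/ and /e/; rule 3 does not apply here → [t].
/e/ (between /t/ and /m/): before a nasal consonant, so rule 2 applies → [ẽ].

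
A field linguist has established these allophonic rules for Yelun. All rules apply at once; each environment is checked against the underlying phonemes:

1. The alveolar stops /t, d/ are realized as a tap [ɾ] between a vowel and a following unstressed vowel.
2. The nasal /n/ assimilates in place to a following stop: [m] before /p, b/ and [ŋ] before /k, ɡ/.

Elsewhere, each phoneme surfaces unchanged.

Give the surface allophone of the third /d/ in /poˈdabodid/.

[d]

/d/ — word-final; rule 1 does not apply here → [d].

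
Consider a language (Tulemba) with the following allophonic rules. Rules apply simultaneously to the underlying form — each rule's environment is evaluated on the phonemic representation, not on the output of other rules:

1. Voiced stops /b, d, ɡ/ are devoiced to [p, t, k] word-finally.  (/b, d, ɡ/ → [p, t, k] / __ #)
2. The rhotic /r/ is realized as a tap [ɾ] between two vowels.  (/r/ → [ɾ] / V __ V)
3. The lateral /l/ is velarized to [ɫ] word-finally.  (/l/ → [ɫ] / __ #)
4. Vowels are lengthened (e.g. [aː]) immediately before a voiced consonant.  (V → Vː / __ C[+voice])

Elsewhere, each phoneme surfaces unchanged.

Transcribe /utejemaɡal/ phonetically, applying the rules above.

[uteːjeːmaːɡaːɫ]

/u/ (word-initial) is in the target of rule 4 but the environment (before a voiced consonant) is not met → [u].
/t/ (between /u/ and /e/) is unaffected → [t].
/e/ — between /t/ and /j/, before a voiced consonant — surfaces as [eː] (rule 4).
/j/ — not in any rule's target class → [j].
/e/ — between /j/ and /m/, before a voiced consonant — surfaces as [eː] (rule 4).
/m/ — not in any rule's target class → [m].
/a/ (between /m/ and /ɡ/): before a voiced consonant, so rule 4 applies → [aː].
/ɡ/ (between /a/ and /a/) fails the environment for rule 1, so it stays [ɡ].
Rule 4 applies to /a/ (between /ɡ/ and /l/: before a voiced consonant) → [aː].
Rule 3 applies to /l/ (word-final: word-finally) → [ɫ].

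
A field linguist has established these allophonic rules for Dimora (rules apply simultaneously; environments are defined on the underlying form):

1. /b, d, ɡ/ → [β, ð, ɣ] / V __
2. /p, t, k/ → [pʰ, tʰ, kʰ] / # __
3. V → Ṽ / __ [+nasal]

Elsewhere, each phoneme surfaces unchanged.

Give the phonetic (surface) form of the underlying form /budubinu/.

/b/ (word-initial) fails the environment for rule 1, so it stays [b].
/u/ — between /b/ and /d/; rule 3 does not apply here → [u].
Rule 1 applies to /d/ (between /u/ and /u/: immediately after a vowel) → [ð].
/u/ (between /d/ and /b/) is in the target of rule 3 but the environment (before a nasal consonant) is not met → [u].
/b/ meets the environment for rule 1 (immediately after a vowel) → [β].
/i/ meets the environment for rule 3 (before a nasal consonant) → [ĩ].
/u/ — word-final; rule 3 does not apply here → [u].

[buðuβĩnu]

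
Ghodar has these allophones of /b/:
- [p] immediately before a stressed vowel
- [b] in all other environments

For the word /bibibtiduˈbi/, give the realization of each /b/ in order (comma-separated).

Occurrence 1 (position 1): no conditioning environment matches → elsewhere allophone [b].
Occurrence 2 (position 3): no conditioning environment matches → elsewhere allophone [b].
Occurrence 3 (position 5): no conditioning environment matches → elsewhere allophone [b].
Occurrence 4 (position 10): immediately before a stressed vowel → [p].

[b], [b], [b], [p]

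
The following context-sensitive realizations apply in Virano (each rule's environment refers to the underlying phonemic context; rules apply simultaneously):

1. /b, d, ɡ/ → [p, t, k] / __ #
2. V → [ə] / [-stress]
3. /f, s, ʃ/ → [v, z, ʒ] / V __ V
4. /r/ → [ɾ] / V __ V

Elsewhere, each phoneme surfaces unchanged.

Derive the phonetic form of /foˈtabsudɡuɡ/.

/f/ (word-initial) fails the environment for rule 3, so it stays [f].
Rule 2 applies to /o/ (between /f/ and /t/: in an unstressed syllable) → [ə].
/t/ stays [t].
/a/ (between /t/ and /b/) is in the target of rule 2 but the environment (in an unstressed syllable) is not met → [a].
/b/ (between /a/ and /s/): rule 1 targets it, but not word-finally → unchanged [b].
/s/ (between /b/ and /u/) fails the environment for rule 3, so it stays [s].
/u/ (between /s/ and /d/) occurs in an unstressed syllable → [ə] by rule 2.
/d/ — between /u/ and /ɡ/; rule 1 does not apply here → [d].
/ɡ/ (between /d/ and /u/) is in the target of rule 1 but the environment (word-finally) is not met → [ɡ].
/u/ meets the environment for rule 2 (in an unstressed syllable) → [ə].
Rule 1 applies to /ɡ/ (word-final: word-finally) → [k].

[fəˈtabsədɡək]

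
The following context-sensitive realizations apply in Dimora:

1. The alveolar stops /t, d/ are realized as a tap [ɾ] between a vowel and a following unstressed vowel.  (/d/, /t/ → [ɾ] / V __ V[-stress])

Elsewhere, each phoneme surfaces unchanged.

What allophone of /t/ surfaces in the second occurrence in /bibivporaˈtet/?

/t/ (word-final): rule 1 targets it, but not between a vowel and a following unstressed vowel → unchanged [t].

[t]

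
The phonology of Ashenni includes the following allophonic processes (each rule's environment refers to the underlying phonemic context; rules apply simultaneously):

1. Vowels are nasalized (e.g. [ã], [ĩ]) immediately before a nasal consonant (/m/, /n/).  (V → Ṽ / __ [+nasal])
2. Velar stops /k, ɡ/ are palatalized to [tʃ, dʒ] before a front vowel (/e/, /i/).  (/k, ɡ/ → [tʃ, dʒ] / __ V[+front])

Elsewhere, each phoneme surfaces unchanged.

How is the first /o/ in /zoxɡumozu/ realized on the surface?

[o]

/o/ (between /z/ and /x/) fails the environment for rule 1, so it stays [o].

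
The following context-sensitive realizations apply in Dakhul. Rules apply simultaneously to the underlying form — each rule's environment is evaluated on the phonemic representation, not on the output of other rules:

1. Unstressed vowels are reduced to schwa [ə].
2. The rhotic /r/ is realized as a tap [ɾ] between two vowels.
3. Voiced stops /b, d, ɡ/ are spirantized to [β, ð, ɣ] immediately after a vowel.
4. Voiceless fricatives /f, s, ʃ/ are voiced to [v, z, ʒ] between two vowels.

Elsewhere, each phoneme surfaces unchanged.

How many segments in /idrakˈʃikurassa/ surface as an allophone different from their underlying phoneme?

7

Segments that undergo a rule: /i/ → [ə] (rule 1); /d/ → [ð] (rule 3); /a/ → [ə] (rule 1); /u/ → [ə] (rule 1); /r/ → [ɾ] (rule 2); /a/ → [ə] (rule 1); /a/ → [ə] (rule 1).
All other segments surface unchanged.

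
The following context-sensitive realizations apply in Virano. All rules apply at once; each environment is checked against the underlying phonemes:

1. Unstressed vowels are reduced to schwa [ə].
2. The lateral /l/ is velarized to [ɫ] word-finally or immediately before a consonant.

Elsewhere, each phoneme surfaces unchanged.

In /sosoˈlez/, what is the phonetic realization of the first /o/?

/o/ — between /s/ and /s/, in an unstressed syllable — surfaces as [ə] (rule 1).

[ə]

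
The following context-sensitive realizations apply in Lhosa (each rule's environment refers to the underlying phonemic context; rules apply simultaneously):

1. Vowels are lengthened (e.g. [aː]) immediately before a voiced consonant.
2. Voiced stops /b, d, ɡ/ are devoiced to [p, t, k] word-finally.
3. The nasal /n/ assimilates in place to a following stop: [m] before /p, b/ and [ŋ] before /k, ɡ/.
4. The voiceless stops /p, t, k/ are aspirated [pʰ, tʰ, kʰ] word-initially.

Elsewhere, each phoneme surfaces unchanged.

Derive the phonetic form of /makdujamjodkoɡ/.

/m/ (word-initial): no rule targets it → [m].
/a/ (between /m/ and /k/) is in the target of rule 1 but the environment (before a voiced consonant) is not met → [a].
/k/ — between /a/ and /d/; rule 4 does not apply here → [k].
/d/ (between /k/ and /u/): rule 2 targets it, but not word-finally → unchanged [d].
/u/ meets the environment for rule 1 (before a voiced consonant) → [uː].
/j/ — not in any rule's target class → [j].
Rule 1 applies to /a/ (between /j/ and /m/: before a voiced consonant) → [aː].
/m/ stays [m].
/j/ (between /m/ and /o/): no rule targets it → [j].
Rule 1 applies to /o/ (between /j/ and /d/: before a voiced consonant) → [oː].
/d/ — between /o/ and /k/; rule 2 does not apply here → [d].
/k/ (between /d/ and /o/) is in the target of rule 4 but the environment (word-initially) is not met → [k].
/o/ (between /k/ and /ɡ/): before a voiced consonant, so rule 1 applies → [oː].
/ɡ/ — word-final, word-finally — surfaces as [k] (rule 2).

[makduːjaːmjoːdkoːk]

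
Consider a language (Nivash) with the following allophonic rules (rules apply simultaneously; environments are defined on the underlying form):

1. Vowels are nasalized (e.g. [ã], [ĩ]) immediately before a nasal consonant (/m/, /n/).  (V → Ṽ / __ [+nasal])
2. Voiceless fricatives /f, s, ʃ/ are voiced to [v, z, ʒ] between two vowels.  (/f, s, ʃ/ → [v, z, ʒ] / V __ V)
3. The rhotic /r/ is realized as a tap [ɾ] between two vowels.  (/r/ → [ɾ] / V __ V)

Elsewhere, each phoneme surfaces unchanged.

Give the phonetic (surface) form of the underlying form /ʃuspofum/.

[ʃuspovũm]

/ʃ/ (word-initial) is in the target of rule 2 but the environment (between two vowels) is not met → [ʃ].
/u/ (between /ʃ/ and /s/) is in the target of rule 1 but the environment (before a nasal consonant) is not met → [u].
/s/ (between /u/ and /p/) is in the target of rule 2 but the environment (between two vowels) is not met → [s].
/p/ (between /s/ and /o/) is unaffected → [p].
/o/ (between /p/ and /f/) fails the environment for rule 1, so it stays [o].
/f/ (between /o/ and /u/) occurs between two vowels → [v] by rule 2.
/u/ (between /f/ and /m/): before a nasal consonant, so rule 1 applies → [ũ].
/m/ stays [m].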